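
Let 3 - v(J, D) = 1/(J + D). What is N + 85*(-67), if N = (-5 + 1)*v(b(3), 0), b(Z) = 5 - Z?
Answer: -5705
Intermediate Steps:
v(J, D) = 3 - 1/(D + J) (v(J, D) = 3 - 1/(J + D) = 3 - 1/(D + J))
N = -10 (N = (-5 + 1)*((-1 + 3*0 + 3*(5 - 1*3))/(0 + (5 - 1*3))) = -4*(-1 + 0 + 3*(5 - 3))/(0 + (5 - 3)) = -4*(-1 + 0 + 3*2)/(0 + 2) = -4*(-1 + 0 + 6)/2 = -2*5 = -4*5/2 = -10)
N + 85*(-67) = -10 + 85*(-67) = -10 - 5695 = -5705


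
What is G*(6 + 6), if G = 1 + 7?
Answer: 96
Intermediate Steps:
G = 8
G*(6 + 6) = 8*(6 + 6) = 8*12 = 96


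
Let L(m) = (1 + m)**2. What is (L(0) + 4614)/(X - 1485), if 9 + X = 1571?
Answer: 4615/77 ≈ 59.935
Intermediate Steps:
X = 1562 (X = -9 + 1571 = 1562)
(L(0) + 4614)/(X - 1485) = ((1 + 0)**2 + 4614)/(1562 - 1485) = (1**2 + 4614)/77 = (1 + 4614)*(1/77) = 4615*(1/77) = 4615/77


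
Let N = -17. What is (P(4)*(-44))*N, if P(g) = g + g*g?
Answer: 14960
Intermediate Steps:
P(g) = g + g²
(P(4)*(-44))*N = ((4*(1 + 4))*(-44))*(-17) = ((4*5)*(-44))*(-17) = (20*(-44))*(-17) = -880*(-17) = 14960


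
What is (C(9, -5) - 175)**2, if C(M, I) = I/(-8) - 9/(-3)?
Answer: 1879641/64 ≈ 29369.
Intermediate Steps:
C(M, I) = 3 - I/8 (C(M, I) = I*(-1/8) - 9*(-1/3) = -I/8 + 3 = 3 - I/8)
(C(9, -5) - 175)**2 = ((3 - 1/8*(-5)) - 175)**2 = ((3 + 5/8) - 175)**2 = (29/8 - 175)**2 = (-1371/8)**2 = 1879641/64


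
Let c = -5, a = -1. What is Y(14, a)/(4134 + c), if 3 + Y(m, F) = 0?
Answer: -3/4129 ≈ -0.00072657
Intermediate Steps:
Y(m, F) = -3 (Y(m, F) = -3 + 0 = -3)
Y(14, a)/(4134 + c) = -3/(4134 - 5) = -3/4129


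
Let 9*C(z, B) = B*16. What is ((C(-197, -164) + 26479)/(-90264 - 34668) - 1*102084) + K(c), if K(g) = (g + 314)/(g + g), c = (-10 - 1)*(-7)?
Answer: -8838014223629/86577876 ≈ -1.0208e+5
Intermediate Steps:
C(z, B) = 16*B/9 (C(z, B) = (B*16)/9 = (16*B)/9 = 16*B/9)
c = 77 (c = -11*(-7) = 77)
K(g) = (314 + g)/(2*g) (K(g) = (314 + g)/((2*g)) = (314 + g)*(1/(2*g)) = (314 + g)/(2*g))
((C(-197, -164) + 26479)/(-90264 - 34668) - 1*102084) + K(c) = (((16/9)*(-164) + 26479)/(-90264 - 34668) - 1*102084) + (½)*(314 + 77)/77 = ((-2624/9 + 26479)/(-124932) - 102084) + (½)*(1/77)*391 = ((235687/9)*(-1/124932) - 102084) + 391/154 = (-235687/1124388 - 102084) + 391/154 = -114782260279/1124388 + 391/154 = -8838014223629/86577876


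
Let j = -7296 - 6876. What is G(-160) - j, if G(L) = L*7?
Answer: 13052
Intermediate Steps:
G(L) = 7*L
j = -14172
G(-160) - j = 7*(-160) - 1*(-14172) = -1120 + 14172 = 13052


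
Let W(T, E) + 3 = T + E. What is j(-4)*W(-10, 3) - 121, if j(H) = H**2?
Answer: -281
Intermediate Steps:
W(T, E) = -3 + E + T (W(T, E) = -3 + (T + E) = -3 + (E + T) = -3 + E + T)
j(-4)*W(-10, 3) - 121 = (-4)**2*(-3 + 3 - 10) - 121 = 16*(-10) - 121 = -160 - 121 = -281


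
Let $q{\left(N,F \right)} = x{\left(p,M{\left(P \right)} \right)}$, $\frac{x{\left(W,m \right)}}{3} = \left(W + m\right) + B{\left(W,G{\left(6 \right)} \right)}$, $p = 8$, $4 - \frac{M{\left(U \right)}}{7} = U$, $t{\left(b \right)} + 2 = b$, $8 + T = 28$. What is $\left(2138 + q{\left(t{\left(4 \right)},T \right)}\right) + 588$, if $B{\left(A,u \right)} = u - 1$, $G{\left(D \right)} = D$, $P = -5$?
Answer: $2954$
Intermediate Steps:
$T = 20$ ($T = -8 + 28 = 20$)
$t{\left(b \right)} = -2 + b$
$M{\left(U \right)} = 28 - 7 U$
$B{\left(A,u \right)} = -1 + u$
$x{\left(W,m \right)} = 15 + 3 W + 3 m$ ($x{\left(W,m \right)} = 3 \left(\left(W + m\right) + \left(-1 + 6\right)\right) = 3 \left(\left(W + m\right) + 5\right) = 3 \left(5 + W + m\right) = 15 + 3 W + 3 m$)
$q{\left(N,F \right)} = 228$ ($q{\left(N,F \right)} = 15 + 3 \cdot 8 + 3 \left(28 - -35\right) = 15 + 24 + 3 \left(28 + 35\right) = 15 + 24 + 3 \cdot 63 = 15 + 24 + 189 = 228$)
$\left(2138 + q{\left(t{\left(4 \right)},T \right)}\right) + 588 = \left(2138 + 228\right) + 588 = 2366 + 588 = 2954$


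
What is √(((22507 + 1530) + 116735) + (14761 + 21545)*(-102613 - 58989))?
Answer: 8*I*√91671585 ≈ 76596.0*I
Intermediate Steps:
√(((22507 + 1530) + 116735) + (14761 + 21545)*(-102613 - 58989)) = √((24037 + 116735) + 36306*(-161602)) = √(140772 - 5867122212) = √(-5866981440) = 8*I*√91671585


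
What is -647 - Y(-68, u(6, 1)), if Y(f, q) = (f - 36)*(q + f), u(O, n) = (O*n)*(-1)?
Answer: -8343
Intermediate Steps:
u(O, n) = -O*n
Y(f, q) = (-36 + f)*(f + q)
-647 - Y(-68, u(6, 1)) = -647 - ((-68)**2 - 36*(-68) - (-36)*6 - (-68)*6) = -647 - (4624 + 2448 - 36*(-6) - 68*(-6)) = -647 - (4624 + 2448 + 216 + 408) = -647 - 1*7696 = -647 - 7696 = -8343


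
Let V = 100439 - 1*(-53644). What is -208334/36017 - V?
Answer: -5549815745/36017 ≈ -1.5409e+5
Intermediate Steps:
V = 154083 (V = 100439 + 53644 = 154083)
-208334/36017 - V = -208334/36017 - 1*154083 = -208334*1/36017 - 154083 = -208334/36017 - 154083 = -5549815745/36017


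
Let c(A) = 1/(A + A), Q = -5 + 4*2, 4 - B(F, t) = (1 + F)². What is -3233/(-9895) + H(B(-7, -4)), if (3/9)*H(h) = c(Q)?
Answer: 16361/19790 ≈ 0.82673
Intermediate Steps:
B(F, t) = 4 - (1 + F)²
Q = 3 (Q = -5 + 8 = 3)
c(A) = 1/(2*A)
H(h) = ½ (H(h) = 3*((½)/3) = 3*((½)*(⅓)) = 3*(⅙) = ½)
-3233/(-9895) + H(B(-7, -4)) = -3233/(-9895) + ½ = -3233*(-1/9895) + ½ = 3233/9895 + ½ = 16361/19790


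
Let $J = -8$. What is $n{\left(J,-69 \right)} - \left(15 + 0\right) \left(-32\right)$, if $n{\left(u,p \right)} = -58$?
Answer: $422$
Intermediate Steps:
$n{\left(J,-69 \right)} - \left(15 + 0\right) \left(-32\right) = -58 - \left(15 + 0\right) \left(-32\right) = -58 - 15 \left(-32\right) = -58 - -480 = -58 + 480 = 422$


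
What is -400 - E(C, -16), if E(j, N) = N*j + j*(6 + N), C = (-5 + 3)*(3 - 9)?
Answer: -88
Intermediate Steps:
C = 12 (C = -2*(-6) = 12)
-400 - E(C, -16) = -400 - 2*12*(3 - 16) = -400 - 2*12*(-13) = -400 - 1*(-312) = -400 + 312 = -88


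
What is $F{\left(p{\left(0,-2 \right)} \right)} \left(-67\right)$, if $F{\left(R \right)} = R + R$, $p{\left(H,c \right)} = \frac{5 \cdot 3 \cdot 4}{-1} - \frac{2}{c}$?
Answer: $7906$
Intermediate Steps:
$p{\left(H,c \right)} = -60 - \frac{2}{c}$ ($p{\left(H,c \right)} = 15 \cdot 4 \left(-1\right) - \frac{2}{c} = 60 \left(-1\right) - \frac{2}{c} = -60 - \frac{2}{c}$)
$F{\left(R \right)} = 2 R$
$F{\left(p{\left(0,-2 \right)} \right)} \left(-67\right) = 2 \left(-60 - \frac{2}{-2}\right) \left(-67\right) = 2 \left(-60 - -1\right) \left(-67\right) = 2 \left(-60 + 1\right) \left(-67\right) = 2 \left(-59\right) \left(-67\right) = \left(-118\right) \left(-67\right) = 7906$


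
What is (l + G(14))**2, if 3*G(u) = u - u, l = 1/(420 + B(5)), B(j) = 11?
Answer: 1/185761 ≈ 5.3833e-6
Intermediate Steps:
l = 1/431 (l = 1/(420 + 11) = 1/431 ≈ 0.0023202)
G(u) = 0 (G(u) = (u - u)/3 = (1/3)*0 = 0)
(l + G(14))**2 = (1/431 + 0)**2 = (1/431)**2 = 1/185761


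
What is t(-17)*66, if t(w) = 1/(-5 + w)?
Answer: -3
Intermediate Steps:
t(-17)*66 = 66/(-5 - 17) = 66/(-22) = -1/22*66 = -3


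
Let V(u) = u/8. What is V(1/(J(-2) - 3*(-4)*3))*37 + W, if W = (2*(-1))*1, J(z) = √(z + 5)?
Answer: -1613/862 - 37*√3/10344 ≈ -1.8774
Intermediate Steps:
J(z) = √(5 + z)
W = -2 (W = -2*1 = -2)
V(u) = u/8 (V(u) = u*(⅛) = u/8)
V(1/(J(-2) - 3*(-4)*3))*37 + W = (1/(8*(√(5 - 2) - 3*(-4)*3)))*37 - 2 = (1/(8*(√3 + 12*3)))*37 - 2 = (1/(8*(√3 + 36)))*37 - 2 = (1/(8*(36 + √3)))*37 - 2 = 37/(8*(36 + √3)) - 2 = -2 + 37/(8*(36 + √3))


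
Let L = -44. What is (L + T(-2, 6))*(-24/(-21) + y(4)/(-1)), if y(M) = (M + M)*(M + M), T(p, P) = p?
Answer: 20240/7 ≈ 2891.4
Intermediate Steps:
y(M) = 4*M² (y(M) = (2*M)*(2*M) = 4*M²)
(L + T(-2, 6))*(-24/(-21) + y(4)/(-1)) = (-44 - 2)*(-24/(-21) + (4*4²)/(-1)) = -46*(-24*(-1/21) + (4*16)*(-1)) = -46*(8/7 + 64*(-1)) = -46*(8/7 - 64) = -46*(-440/7) = 20240/7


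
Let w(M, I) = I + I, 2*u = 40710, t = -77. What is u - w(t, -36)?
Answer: 20427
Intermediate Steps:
u = 20355 (u = (1/2)*40710 = 20355)
w(M, I) = 2*I
u - w(t, -36) = 20355 - 2*(-36) = 20355 - 1*(-72) = 20355 + 72 = 20427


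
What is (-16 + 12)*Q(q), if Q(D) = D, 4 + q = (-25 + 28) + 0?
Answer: 4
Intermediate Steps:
q = -1 (q = -4 + ((-25 + 28) + 0) = -4 + (3 + 0) = -4 + 3 = -1)
(-16 + 12)*Q(q) = (-16 + 12)*(-1) = -4*(-1) = 4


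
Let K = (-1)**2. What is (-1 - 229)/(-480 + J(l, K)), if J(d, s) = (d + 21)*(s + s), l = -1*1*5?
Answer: 115/224 ≈ 0.51339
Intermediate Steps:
l = -5 (l = -1*5 = -5)
K = 1
J(d, s) = 2*s*(21 + d) (J(d, s) = (21 + d)*(2*s) = 2*s*(21 + d))
(-1 - 229)/(-480 + J(l, K)) = (-1 - 229)/(-480 + 2*1*(21 - 5)) = -230/(-480 + 2*1*16) = -230/(-480 + 32) = -230/(-448) = -230*(-1/448) = 115/224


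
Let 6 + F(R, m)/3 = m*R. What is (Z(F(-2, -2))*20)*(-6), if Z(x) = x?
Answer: 720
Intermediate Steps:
F(R, m) = -18 + 3*R*m (F(R, m) = -18 + 3*(m*R) = -18 + 3*(R*m) = -18 + 3*R*m)
(Z(F(-2, -2))*20)*(-6) = ((-18 + 3*(-2)*(-2))*20)*(-6) = ((-18 + 12)*20)*(-6) = -6*20*(-6) = -120*(-6) = 720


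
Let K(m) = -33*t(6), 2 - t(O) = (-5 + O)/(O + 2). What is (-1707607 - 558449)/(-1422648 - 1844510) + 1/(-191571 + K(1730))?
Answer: 1736990236132/2504379522477 ≈ 0.69358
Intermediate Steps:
t(O) = 2 - (-5 + O)/(2 + O) (t(O) = 2 - (-5 + O)/(O + 2) = 2 - (-5 + O)/(2 + O))
K(m) = -495/8 (K(m) = -33*(9 + 6)/(2 + 6) = -33*15/8 = -495/8)
(-1707607 - 558449)/(-1422648 - 1844510) + 1/(-191571 + K(1730)) = (-1707607 - 558449)/(-1422648 - 1844510) + 1/(-191571 - 495/8) = -2266056/(-3267158) + 1/(-1533063/8) = -2266056*(-1/3267158) - 8/1533063 = 1133028/1633579 - 8/1533063 = 1736990236132/2504379522477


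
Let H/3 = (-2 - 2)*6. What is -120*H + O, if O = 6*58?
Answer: 8988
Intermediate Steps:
O = 348
H = -72 (H = 3*((-2 - 2)*6) = 3*(-4*6) = 3*(-24) = -72)
-120*H + O = -120*(-72) + 348 = 8640 + 348 = 8988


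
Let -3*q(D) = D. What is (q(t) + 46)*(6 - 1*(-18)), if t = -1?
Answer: 1112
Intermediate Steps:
q(D) = -D/3
(q(t) + 46)*(6 - 1*(-18)) = (-⅓*(-1) + 46)*(6 - 1*(-18)) = (⅓ + 46)*(6 + 18) = (139/3)*24 = 1112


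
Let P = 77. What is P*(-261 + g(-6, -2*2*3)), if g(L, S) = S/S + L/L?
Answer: -19943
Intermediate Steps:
g(L, S) = 2 (g(L, S) = 1 + 1 = 2)
P*(-261 + g(-6, -2*2*3)) = 77*(-261 + 2) = 77*(-259) = -19943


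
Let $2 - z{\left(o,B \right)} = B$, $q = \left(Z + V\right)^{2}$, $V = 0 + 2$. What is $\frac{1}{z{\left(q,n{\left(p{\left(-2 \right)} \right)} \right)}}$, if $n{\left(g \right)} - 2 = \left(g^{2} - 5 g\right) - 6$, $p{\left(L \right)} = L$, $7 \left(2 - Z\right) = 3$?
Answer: $- \frac{1}{8} \approx -0.125$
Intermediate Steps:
$Z = \frac{11}{7}$ ($Z = 2 - \frac{3}{7} = \frac{11}{7} \approx 1.5714$)
$V = 2$
$n{\left(g \right)} = -4 + g^{2} - 5 g$ ($n{\left(g \right)} = 2 - \left(6 - g^{2} + 5 g\right) = -4 + g^{2} - 5 g$)
$q = \frac{625}{49}$ ($q = \left(\frac{11}{7} + 2\right)^{2} = \left(\frac{25}{7}\right)^{2} = \frac{625}{49} \approx 12.755$)
$z{\left(o,B \right)} = 2 - B$
$\frac{1}{z{\left(q,n{\left(p{\left(-2 \right)} \right)} \right)}} = \frac{1}{2 - \left(-4 + \left(-2\right)^{2} - -10\right)} = \frac{1}{2 - \left(-4 + 4 + 10\right)} = \frac{1}{2 - 10} = \frac{1}{-8} = - \frac{1}{8}$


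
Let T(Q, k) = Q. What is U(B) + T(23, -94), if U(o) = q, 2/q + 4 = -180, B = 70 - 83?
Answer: 2115/92 ≈ 22.989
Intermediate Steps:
B = -13
q = -1/92 (q = 2/(-4 - 180) = 2/(-184) = 2*(-1/184) = -1/92 ≈ -0.010870)
U(o) = -1/92
U(B) + T(23, -94) = -1/92 + 23 = 2115/92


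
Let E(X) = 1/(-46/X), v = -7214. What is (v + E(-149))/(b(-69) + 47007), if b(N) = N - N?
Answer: -12285/80086 ≈ -0.15340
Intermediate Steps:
b(N) = 0
E(X) = -X/46
(v + E(-149))/(b(-69) + 47007) = (-7214 - 1/46*(-149))/(0 + 47007) = (-7214 + 149/46)/47007 = -331695/46*1/47007 = -12285/80086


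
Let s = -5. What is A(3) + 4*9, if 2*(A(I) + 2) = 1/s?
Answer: 339/10 ≈ 33.900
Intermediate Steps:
A(I) = -21/10 (A(I) = -2 + (½)/(-5) = -2 + (½)*(-⅕) = -2 - ⅒ = -21/10)
A(3) + 4*9 = -21/10 + 4*9 = -21/10 + 36 = 339/10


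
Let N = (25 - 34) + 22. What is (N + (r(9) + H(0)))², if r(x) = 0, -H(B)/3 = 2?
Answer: 49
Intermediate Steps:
H(B) = -6 (H(B) = -3*2 = -6)
N = 13 (N = -9 + 22 = 13)
(N + (r(9) + H(0)))² = (13 + (0 - 6))² = (13 - 6)² = 7² = 49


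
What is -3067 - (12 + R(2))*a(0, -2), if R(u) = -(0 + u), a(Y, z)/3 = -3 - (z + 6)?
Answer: -2857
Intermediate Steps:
a(Y, z) = -27 - 3*z (a(Y, z) = 3*(-3 - (z + 6)) = 3*(-3 - (6 + z)) = 3*(-3 + (-6 - z)) = 3*(-9 - z) = -27 - 3*z)
R(u) = -u
-3067 - (12 + R(2))*a(0, -2) = -3067 - (12 - 1*2)*(-27 - 3*(-2)) = -3067 - (12 - 2)*(-27 + 6) = -3067 - 10*(-21) = -3067 - 1*(-210) = -3067 + 210 = -2857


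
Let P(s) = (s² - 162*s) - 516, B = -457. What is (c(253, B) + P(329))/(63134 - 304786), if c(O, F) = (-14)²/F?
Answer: -24872943/110434964 ≈ -0.22523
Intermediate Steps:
c(O, F) = 196/F
P(s) = -516 + s² - 162*s
(c(253, B) + P(329))/(63134 - 304786) = (196/(-457) + (-516 + 329² - 162*329))/(63134 - 304786) = (196*(-1/457) + (-516 + 108241 - 53298))/(-241652) = (-196/457 + 54427)*(-1/241652) = (24872943/457)*(-1/241652) = -24872943/110434964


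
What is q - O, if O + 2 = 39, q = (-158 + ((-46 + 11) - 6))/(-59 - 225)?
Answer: -10309/284 ≈ -36.299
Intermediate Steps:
q = 199/284 (q = (-158 + (-35 - 6))/(-284) = (-158 - 41)*(-1/284) = -199*(-1/284) = 199/284 ≈ 0.70070)
O = 37 (O = -2 + 39 = 37)
q - O = 199/284 - 1*37 = 199/284 - 37 = -10309/284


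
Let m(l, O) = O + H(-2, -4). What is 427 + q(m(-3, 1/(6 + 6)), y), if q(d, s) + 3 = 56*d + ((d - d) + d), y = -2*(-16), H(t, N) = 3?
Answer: 2399/4 ≈ 599.75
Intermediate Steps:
y = 32
m(l, O) = 3 + O (m(l, O) = O + 3 = 3 + O)
q(d, s) = -3 + 57*d (q(d, s) = -3 + (56*d + ((d - d) + d)) = -3 + (56*d + (0 + d)) = -3 + (56*d + d) = -3 + 57*d)
427 + q(m(-3, 1/(6 + 6)), y) = 427 + (-3 + 57*(3 + 1/(6 + 6))) = 427 + (-3 + 57*(3 + 1/12)) = 427 + (-3 + 57*(37/12)) = 427 + (-3 + 703/4) = 427 + 691/4 = 2399/4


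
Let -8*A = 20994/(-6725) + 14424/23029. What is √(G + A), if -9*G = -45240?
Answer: √173621804314854868017/185844030 ≈ 70.901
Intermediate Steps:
G = 15080/3 (G = -⅑*(-45240) = 15080/3 ≈ 5026.7)
A = 193234713/619480100 (A = -(20994/(-6725) + 14424/23029)/8 = -(20994*(-1/6725) + 14424*(1/23029))/8 = -(-20994/6725 + 14424/23029)/8 = -⅛*(-386469426/154870025) = 193234713/619480100 ≈ 0.31193)
√(G + A) = √(15080/3 + 193234713/619480100) = √(9342339612139/1858440300) = √173621804314854868017/185844030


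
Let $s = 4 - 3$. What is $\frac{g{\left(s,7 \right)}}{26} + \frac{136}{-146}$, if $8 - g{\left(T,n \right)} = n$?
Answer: $- \frac{1695}{1898} \approx -0.89305$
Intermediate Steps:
$s = 1$
$g{\left(T,n \right)} = 8 - n$
$\frac{g{\left(s,7 \right)}}{26} + \frac{136}{-146} = \frac{8 - 7}{26} + \frac{136}{-146} = \left(8 - 7\right) \frac{1}{26} + 136 \left(- \frac{1}{146}\right) = 1 \cdot \frac{1}{26} - \frac{68}{73} = \frac{1}{26} - \frac{68}{73} = - \frac{1695}{1898}$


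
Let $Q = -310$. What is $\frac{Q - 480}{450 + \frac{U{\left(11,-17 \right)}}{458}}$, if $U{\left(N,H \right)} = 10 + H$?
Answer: $- \frac{361820}{206093} \approx -1.7556$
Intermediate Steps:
$\frac{Q - 480}{450 + \frac{U{\left(11,-17 \right)}}{458}} = \frac{-310 - 480}{450 + \frac{10 - 17}{458}} = - \frac{790}{450 - \frac{7}{458}} = - \frac{790}{\frac{206093}{458}} = \left(-790\right) \frac{458}{206093} = - \frac{361820}{206093}$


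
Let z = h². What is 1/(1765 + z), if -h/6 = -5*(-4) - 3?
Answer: 1/12169 ≈ 8.2176e-5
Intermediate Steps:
h = -102 (h = -6*(-5*(-4) - 3) = -6*(20 - 3) = -6*17 = -102)
z = 10404 (z = (-102)² = 10404)
1/(1765 + z) = 1/(1765 + 10404) = 1/12169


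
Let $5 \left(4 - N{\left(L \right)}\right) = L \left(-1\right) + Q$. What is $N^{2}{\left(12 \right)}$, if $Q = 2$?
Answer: $36$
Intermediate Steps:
$N{\left(L \right)} = \frac{18}{5} + \frac{L}{5}$ ($N{\left(L \right)} = 4 - \frac{L \left(-1\right) + 2}{5} = 4 - \frac{- L + 2}{5} = 4 - \frac{2 - L}{5} = 4 + \left(- \frac{2}{5} + \frac{L}{5}\right) = \frac{18}{5} + \frac{L}{5}$)
$N^{2}{\left(12 \right)} = \left(\frac{18}{5} + \frac{1}{5} \cdot 12\right)^{2} = \left(\frac{18}{5} + \frac{12}{5}\right)^{2} = 6^{2} = 36$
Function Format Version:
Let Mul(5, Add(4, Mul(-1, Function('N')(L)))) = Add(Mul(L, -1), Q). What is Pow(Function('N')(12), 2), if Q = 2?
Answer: 36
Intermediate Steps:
Function('N')(L) = Add(Rational(18, 5), Mul(Rational(1, 5), L)) (Function('N')(L) = Add(4, Mul(Rational(-1, 5), Add(Mul(L, -1), 2))) = Add(4, Mul(Rational(-1, 5), Add(Mul(-1, L), 2))) = Add(4, Mul(Rational(-1, 5), Add(2, Mul(-1, L)))) = Add(4, Add(Rational(-2, 5), Mul(Rational(1, 5), L))) = Add(Rational(18, 5), Mul(Rational(1, 5), L)))
Pow(Function('N')(12), 2) = Pow(Add(Rational(18, 5), Mul(Rational(1, 5), 12)), 2) = Pow(Add(Rational(18, 5), Rational(12, 5)), 2) = Pow(6, 2) = 36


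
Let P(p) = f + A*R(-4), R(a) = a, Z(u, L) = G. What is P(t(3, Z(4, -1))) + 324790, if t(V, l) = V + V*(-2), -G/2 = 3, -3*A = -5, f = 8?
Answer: 974374/3 ≈ 3.2479e+5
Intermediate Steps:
A = 5/3 (A = -1/3*(-5) = 5/3 ≈ 1.6667)
G = -6 (G = -2*3 = -6)
Z(u, L) = -6
t(V, l) = -V (t(V, l) = V - 2*V = -V)
P(p) = 4/3 (P(p) = 8 + (5/3)*(-4) = 8 - 20/3 = 4/3)
P(t(3, Z(4, -1))) + 324790 = 4/3 + 324790 = 974374/3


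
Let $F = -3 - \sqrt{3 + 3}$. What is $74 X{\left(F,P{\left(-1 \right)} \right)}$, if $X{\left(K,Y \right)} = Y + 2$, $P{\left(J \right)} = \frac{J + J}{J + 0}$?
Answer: $296$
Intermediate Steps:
$P{\left(J \right)} = 2$ ($P{\left(J \right)} = \frac{2 J}{J} = 2$)
$F = -3 - \sqrt{6} \approx -5.4495$
$X{\left(K,Y \right)} = 2 + Y$
$74 X{\left(F,P{\left(-1 \right)} \right)} = 74 \left(2 + 2\right) = 74 \cdot 4 = 296$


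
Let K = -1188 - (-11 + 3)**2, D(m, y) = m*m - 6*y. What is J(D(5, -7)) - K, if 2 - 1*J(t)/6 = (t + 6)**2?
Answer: -30710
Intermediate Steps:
D(m, y) = m**2 - 6*y
J(t) = 12 - 6*(6 + t)**2 (J(t) = 12 - 6*(t + 6)**2 = 12 - 6*(6 + t)**2)
K = -1252 (K = -1188 - 1*(-8)**2 = -1188 - 1*64 = -1188 - 64 = -1252)
J(D(5, -7)) - K = (12 - 6*(6 + (5**2 - 6*(-7)))**2) - 1*(-1252) = (12 - 6*(6 + (25 + 42))**2) + 1252 = (12 - 6*(6 + 67)**2) + 1252 = (12 - 6*73**2) + 1252 = (12 - 6*5329) + 1252 = (12 - 31974) + 1252 = -31962 + 1252 = -30710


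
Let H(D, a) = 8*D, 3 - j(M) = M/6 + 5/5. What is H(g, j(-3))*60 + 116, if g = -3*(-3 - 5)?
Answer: 11636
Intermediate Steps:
j(M) = 2 - M/6 (j(M) = 3 - (M/6 + 5/5) = 3 - (M*(1/6) + 5*(1/5)) = 3 - (M/6 + 1) = 3 - (1 + M/6) = 3 + (-1 - M/6) = 2 - M/6)
g = 24 (g = -3*(-8) = 24)
H(g, j(-3))*60 + 116 = (8*24)*60 + 116 = 192*60 + 116 = 11520 + 116 = 11636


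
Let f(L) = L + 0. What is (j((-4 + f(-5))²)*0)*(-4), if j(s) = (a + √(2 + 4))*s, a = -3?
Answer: 0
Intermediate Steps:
f(L) = L
j(s) = s*(-3 + √6) (j(s) = (-3 + √(2 + 4))*s = (-3 + √6)*s = s*(-3 + √6))
(j((-4 + f(-5))²)*0)*(-4) = (((-4 - 5)²*(-3 + √6))*0)*(-4) = (((-9)²*(-3 + √6))*0)*(-4) = ((81*(-3 + √6))*0)*(-4) = ((-243 + 81*√6)*0)*(-4) = 0*(-4) = 0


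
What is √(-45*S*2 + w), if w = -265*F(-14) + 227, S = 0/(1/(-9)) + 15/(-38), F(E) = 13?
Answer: I*√1148873/19 ≈ 56.413*I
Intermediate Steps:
S = -15/38 (S = 0/(-⅑) + 15*(-1/38) = 0*(-9) - 15/38 = 0 - 15/38 = -15/38 ≈ -0.39474)
w = -3218 (w = -265*13 + 227 = -3445 + 227 = -3218)
√(-45*S*2 + w) = √(-45*(-15/38)*2 - 3218) = √((675/38)*2 - 3218) = √(675/19 - 3218) = √(-60467/19) = I*√1148873/19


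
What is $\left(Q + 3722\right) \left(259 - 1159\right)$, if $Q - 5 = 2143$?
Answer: $-5283000$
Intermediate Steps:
$Q = 2148$ ($Q = 5 + 2143 = 2148$)
$\left(Q + 3722\right) \left(259 - 1159\right) = \left(2148 + 3722\right) \left(259 - 1159\right) = 5870 \left(-900\right) = -5283000$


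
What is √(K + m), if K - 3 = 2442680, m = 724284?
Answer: √3166967 ≈ 1779.6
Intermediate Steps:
K = 2442683 (K = 3 + 2442680 = 2442683)
√(K + m) = √(2442683 + 724284) = √3166967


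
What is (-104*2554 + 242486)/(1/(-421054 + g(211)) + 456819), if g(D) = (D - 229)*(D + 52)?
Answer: -9848476440/194508048371 ≈ -0.050633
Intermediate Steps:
g(D) = (-229 + D)*(52 + D)
(-104*2554 + 242486)/(1/(-421054 + g(211)) + 456819) = (-104*2554 + 242486)/(1/(-421054 + (-11908 + 211² - 177*211)) + 456819) = (-265616 + 242486)/(1/(-421054 + (-11908 + 44521 - 37347)) + 456819) = -23130/(1/(-421054 - 4734) + 456819) = -23130/(1/(-425788) + 456819) = -23130/(-1/425788 + 456819) = -23130/194508048371/425788 = -23130*425788/194508048371 = -9848476440/194508048371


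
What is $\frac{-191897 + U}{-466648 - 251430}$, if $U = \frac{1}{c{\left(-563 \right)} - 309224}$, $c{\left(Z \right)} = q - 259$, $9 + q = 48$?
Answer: $\frac{59381375269}{222204928632} \approx 0.26724$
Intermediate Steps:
$q = 39$ ($q = -9 + 48 = 39$)
$c{\left(Z \right)} = -220$ ($c{\left(Z \right)} = 39 - 259 = -220$)
$U = - \frac{1}{309444}$ ($U = \frac{1}{-220 - 309224} = \frac{1}{-309444} = - \frac{1}{309444} \approx -3.2316 \cdot 10^{-6}$)
$\frac{-191897 + U}{-466648 - 251430} = \frac{-191897 - \frac{1}{309444}}{-466648 - 251430} = - \frac{59381375269}{309444 \left(-718078\right)} = \left(- \frac{59381375269}{309444}\right) \left(- \frac{1}{718078}\right) = \frac{59381375269}{222204928632}$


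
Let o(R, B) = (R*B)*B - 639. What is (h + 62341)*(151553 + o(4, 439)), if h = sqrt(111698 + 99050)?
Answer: 57465809118 + 1843596*sqrt(52687) ≈ 5.7889e+10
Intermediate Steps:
o(R, B) = -639 + R*B**2 (o(R, B) = (B*R)*B - 639 = R*B**2 - 639 = -639 + R*B**2)
h = 2*sqrt(52687) (h = sqrt(210748) = 2*sqrt(52687) ≈ 459.07)
(h + 62341)*(151553 + o(4, 439)) = (2*sqrt(52687) + 62341)*(151553 + (-639 + 4*439**2)) = (62341 + 2*sqrt(52687))*(151553 + (-639 + 4*192721)) = (62341 + 2*sqrt(52687))*(151553 + (-639 + 770884)) = (62341 + 2*sqrt(52687))*(151553 + 770245) = (62341 + 2*sqrt(52687))*921798 = 57465809118 + 1843596*sqrt(52687)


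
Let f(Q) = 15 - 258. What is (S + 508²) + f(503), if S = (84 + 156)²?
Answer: 315421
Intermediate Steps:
f(Q) = -243
S = 57600 (S = 240² = 57600)
(S + 508²) + f(503) = (57600 + 508²) - 243 = (57600 + 258064) - 243 = 315664 - 243 = 315421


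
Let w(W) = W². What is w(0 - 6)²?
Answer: 1296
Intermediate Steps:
w(0 - 6)² = ((0 - 6)²)² = ((-6)²)² = 36² = 1296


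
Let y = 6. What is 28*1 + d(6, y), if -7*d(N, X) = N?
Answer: 190/7 ≈ 27.143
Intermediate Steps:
d(N, X) = -N/7
28*1 + d(6, y) = 28*1 - ⅐*6 = 28 - 6/7 = 190/7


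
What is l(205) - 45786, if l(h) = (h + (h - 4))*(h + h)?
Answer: 120674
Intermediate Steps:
l(h) = 2*h*(-4 + 2*h) (l(h) = (h + (-4 + h))*(2*h) = (-4 + 2*h)*(2*h) = 2*h*(-4 + 2*h))
l(205) - 45786 = 4*205*(-2 + 205) - 45786 = 4*205*203 - 45786 = 166460 - 45786 = 120674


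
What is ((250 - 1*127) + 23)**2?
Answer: 21316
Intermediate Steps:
((250 - 1*127) + 23)**2 = ((250 - 127) + 23)**2 = (123 + 23)**2 = 146**2 = 21316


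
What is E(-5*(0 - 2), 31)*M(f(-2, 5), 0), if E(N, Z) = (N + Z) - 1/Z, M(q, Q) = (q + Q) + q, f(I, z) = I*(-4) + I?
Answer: 15240/31 ≈ 491.61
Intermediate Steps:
f(I, z) = -3*I (f(I, z) = -4*I + I = -3*I)
M(q, Q) = Q + 2*q (M(q, Q) = (Q + q) + q = Q + 2*q)
E(N, Z) = N + Z - 1/Z
E(-5*(0 - 2), 31)*M(f(-2, 5), 0) = (-5*(0 - 2) + 31 - 1/31)*(0 + 2*(-3*(-2))) = (-5*(-2) + 31 - 1*1/31)*(0 + 2*6) = (10 + 31 - 1/31)*(0 + 12) = (1270/31)*12 = 15240/31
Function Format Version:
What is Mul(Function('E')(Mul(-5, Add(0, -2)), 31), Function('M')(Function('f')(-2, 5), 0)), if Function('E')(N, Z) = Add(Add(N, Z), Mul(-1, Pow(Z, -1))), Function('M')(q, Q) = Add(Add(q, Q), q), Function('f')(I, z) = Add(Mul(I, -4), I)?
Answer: Rational(15240, 31) ≈ 491.61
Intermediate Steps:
Function('f')(I, z) = Mul(-3, I) (Function('f')(I, z) = Add(Mul(-4, I), I) = Mul(-3, I))
Function('M')(q, Q) = Add(Q, Mul(2, q)) (Function('M')(q, Q) = Add(Add(Q, q), q) = Add(Q, Mul(2, q)))
Function('E')(N, Z) = Add(N, Z, Mul(-1, Pow(Z, -1)))
Mul(Function('E')(Mul(-5, Add(0, -2)), 31), Function('M')(Function('f')(-2, 5), 0)) = Mul(Add(Mul(-5, Add(0, -2)), 31, Mul(-1, Pow(31, -1))), Add(0, Mul(2, Mul(-3, -2)))) = Mul(Add(Mul(-5, -2), 31, Mul(-1, Rational(1, 31))), Add(0, Mul(2, 6))) = Mul(Add(10, 31, Rational(-1, 31)), Add(0, 12)) = Mul(Rational(1270, 31), 12) = Rational(15240, 31)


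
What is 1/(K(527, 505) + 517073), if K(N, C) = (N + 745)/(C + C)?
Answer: 505/261122501 ≈ 1.9340e-6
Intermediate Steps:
K(N, C) = (745 + N)/(2*C) (K(N, C) = (745 + N)/((2*C)) = (745 + N)*(1/(2*C)) = (745 + N)/(2*C))
1/(K(527, 505) + 517073) = 1/((½)*(745 + 527)/505 + 517073) = 1/((½)*(1/505)*1272 + 517073) = 1/(636/505 + 517073) = 1/(261122501/505) = 505/261122501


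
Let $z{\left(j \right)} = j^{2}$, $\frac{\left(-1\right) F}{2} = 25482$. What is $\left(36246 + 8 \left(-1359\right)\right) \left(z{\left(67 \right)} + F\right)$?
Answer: $-1179256650$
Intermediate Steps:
$F = -50964$ ($F = \left(-2\right) 25482 = -50964$)
$\left(36246 + 8 \left(-1359\right)\right) \left(z{\left(67 \right)} + F\right) = \left(36246 + 8 \left(-1359\right)\right) \left(67^{2} - 50964\right) = \left(36246 - 10872\right) \left(4489 - 50964\right) = 25374 \left(-46475\right) = -1179256650$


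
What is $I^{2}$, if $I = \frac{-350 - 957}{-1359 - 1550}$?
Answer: $\frac{1708249}{8462281} \approx 0.20187$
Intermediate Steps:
$I = \frac{1307}{2909}$ ($I = - \frac{1307}{-2909} = \left(-1307\right) \left(- \frac{1}{2909}\right) = \frac{1307}{2909} \approx 0.4493$)
$I^{2} = \left(\frac{1307}{2909}\right)^{2} = \frac{1708249}{8462281}$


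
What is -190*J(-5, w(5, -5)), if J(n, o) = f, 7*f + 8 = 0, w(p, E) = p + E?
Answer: 1520/7 ≈ 217.14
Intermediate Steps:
w(p, E) = E + p
f = -8/7 (f = -8/7 + (⅐)*0 = -8/7 + 0 = -8/7 ≈ -1.1429)
J(n, o) = -8/7
-190*J(-5, w(5, -5)) = -190*(-8/7) = 1520/7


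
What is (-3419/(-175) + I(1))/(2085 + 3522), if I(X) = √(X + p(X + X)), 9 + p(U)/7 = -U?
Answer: 3419/981225 + 2*I*√19/5607 ≈ 0.0034844 + 0.0015548*I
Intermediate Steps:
p(U) = -63 - 7*U (p(U) = -63 + 7*(-U) = -63 - 7*U)
I(X) = √(-63 - 13*X) (I(X) = √(X + (-63 - 7*(X + X))) = √(X + (-63 - 14*X)) = √(-63 - 13*X))
(-3419/(-175) + I(1))/(2085 + 3522) = (-3419/(-175) + √(-63 - 13*1))/(2085 + 3522) = (-3419*(-1/175) + √(-63 - 13))/5607 = (3419/175 + √(-76))*(1/5607) = (3419/175 + 2*I*√19)*(1/5607) = 3419/981225 + 2*I*√19/5607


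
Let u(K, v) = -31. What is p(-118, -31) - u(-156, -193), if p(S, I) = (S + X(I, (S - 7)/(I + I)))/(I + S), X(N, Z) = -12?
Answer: 4749/149 ≈ 31.872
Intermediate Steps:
p(S, I) = (-12 + S)/(I + S) (p(S, I) = (S - 12)/(I + S) = (-12 + S)/(I + S))
p(-118, -31) - u(-156, -193) = (-12 - 118)/(-31 - 118) - 1*(-31) = -130/(-149) + 31 = -1/149*(-130) + 31 = 130/149 + 31 = 4749/149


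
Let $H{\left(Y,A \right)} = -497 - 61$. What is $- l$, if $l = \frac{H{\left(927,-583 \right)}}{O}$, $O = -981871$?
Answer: $- \frac{558}{981871} \approx -0.0005683$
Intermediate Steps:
$H{\left(Y,A \right)} = -558$
$l = \frac{558}{981871}$ ($l = - \frac{558}{-981871} = \left(-558\right) \left(- \frac{1}{981871}\right) = \frac{558}{981871} \approx 0.0005683$)
$- l = \left(-1\right) \frac{558}{981871} = - \frac{558}{981871}$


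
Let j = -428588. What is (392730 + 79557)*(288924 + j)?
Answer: -65961491568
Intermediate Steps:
(392730 + 79557)*(288924 + j) = (392730 + 79557)*(288924 - 428588) = 472287*(-139664) = -65961491568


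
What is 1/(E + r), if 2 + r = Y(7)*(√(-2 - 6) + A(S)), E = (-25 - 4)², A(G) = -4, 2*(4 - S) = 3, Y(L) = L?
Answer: 811/658113 - 14*I*√2/658113 ≈ 0.0012323 - 3.0084e-5*I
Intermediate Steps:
S = 5/2 (S = 4 - ½*3 = 4 - 3/2 = 5/2 ≈ 2.5000)
E = 841 (E = (-29)² = 841)
r = -30 + 14*I*√2 (r = -2 + 7*(√(-2 - 6) - 4) = -2 + 7*(√(-8) - 4) = -2 + 7*(2*I*√2 - 4) = -2 + 7*(-4 + 2*I*√2) = -2 + (-28 + 14*I*√2) = -30 + 14*I*√2 ≈ -30.0 + 19.799*I)
1/(E + r) = 1/(841 + (-30 + 14*I*√2)) = 1/(811 + 14*I*√2)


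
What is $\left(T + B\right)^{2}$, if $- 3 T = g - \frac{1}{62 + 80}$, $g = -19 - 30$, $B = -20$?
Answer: $\frac{2436721}{181476} \approx 13.427$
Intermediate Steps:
$g = -49$ ($g = -19 - 30 = -49$)
$T = \frac{6959}{426}$ ($T = - \frac{-49 - \frac{1}{62 + 80}}{3} = - \frac{-49 - \frac{1}{142}}{3} = \left(- \frac{1}{3}\right) \left(- \frac{6959}{142}\right) = \frac{6959}{426} \approx 16.336$)
$\left(T + B\right)^{2} = \left(\frac{6959}{426} - 20\right)^{2} = \left(- \frac{1561}{426}\right)^{2} = \frac{2436721}{181476}$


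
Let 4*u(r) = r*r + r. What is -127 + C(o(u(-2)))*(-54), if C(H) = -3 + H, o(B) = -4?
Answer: 251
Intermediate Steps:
u(r) = r/4 + r**2/4 (u(r) = (r*r + r)/4 = (r**2 + r)/4 = (r + r**2)/4 = r/4 + r**2/4)
-127 + C(o(u(-2)))*(-54) = -127 + (-3 - 4)*(-54) = -127 - 7*(-54) = -127 + 378 = 251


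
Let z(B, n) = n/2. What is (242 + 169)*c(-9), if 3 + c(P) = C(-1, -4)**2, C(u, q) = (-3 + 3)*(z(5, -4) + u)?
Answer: -1233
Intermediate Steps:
z(B, n) = n/2 (z(B, n) = n*(1/2) = n/2)
C(u, q) = 0 (C(u, q) = (-3 + 3)*((1/2)*(-4) + u) = 0*(-2 + u) = 0)
c(P) = -3 (c(P) = -3 + 0**2 = -3 + 0 = -3)
(242 + 169)*c(-9) = (242 + 169)*(-3) = 411*(-3) = -1233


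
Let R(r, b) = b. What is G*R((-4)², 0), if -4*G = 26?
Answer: 0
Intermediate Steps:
G = -13/2 (G = -¼*26 = -13/2 ≈ -6.5000)
G*R((-4)², 0) = -13/2*0 = 0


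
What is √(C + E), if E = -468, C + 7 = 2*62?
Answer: 3*I*√39 ≈ 18.735*I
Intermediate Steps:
C = 117 (C = -7 + 2*62 = -7 + 124 = 117)
√(C + E) = √(117 - 468) = √(-351) = 3*I*√39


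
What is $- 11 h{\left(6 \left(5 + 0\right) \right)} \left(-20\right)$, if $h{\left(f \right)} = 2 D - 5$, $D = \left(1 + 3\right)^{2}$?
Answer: $5940$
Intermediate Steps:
$D = 16$ ($D = 4^{2} = 16$)
$h{\left(f \right)} = 27$ ($h{\left(f \right)} = 2 \cdot 16 - 5 = 32 - 5 = 27$)
$- 11 h{\left(6 \left(5 + 0\right) \right)} \left(-20\right) = \left(-11\right) 27 \left(-20\right) = \left(-297\right) \left(-20\right) = 5940$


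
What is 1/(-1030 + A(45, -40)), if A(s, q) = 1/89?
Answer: -89/91669 ≈ -0.00097088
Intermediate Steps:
A(s, q) = 1/89
1/(-1030 + A(45, -40)) = 1/(-1030 + 1/89) = 1/(-91669/89) = -89/91669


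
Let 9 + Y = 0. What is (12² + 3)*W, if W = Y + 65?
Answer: 8232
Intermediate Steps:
Y = -9 (Y = -9 + 0 = -9)
W = 56 (W = -9 + 65 = 56)
(12² + 3)*W = (12² + 3)*56 = (144 + 3)*56 = 147*56 = 8232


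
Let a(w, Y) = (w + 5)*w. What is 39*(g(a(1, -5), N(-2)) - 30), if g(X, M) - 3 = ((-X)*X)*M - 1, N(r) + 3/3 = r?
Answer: 3120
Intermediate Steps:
N(r) = -1 + r
a(w, Y) = w*(5 + w) (a(w, Y) = (5 + w)*w = w*(5 + w))
g(X, M) = 2 - M*X**2 (g(X, M) = 3 + (((-X)*X)*M - 1) = 3 + ((-X**2)*M - 1) = 3 + (-M*X**2 - 1) = 3 + (-1 - M*X**2) = 2 - M*X**2)
39*(g(a(1, -5), N(-2)) - 30) = 39*((2 - (-1 - 2)*(1*(5 + 1))**2) - 30) = 39*((2 - 1*(-3)*(1*6)**2) - 30) = 39*((2 - 1*(-3)*6**2) - 30) = 39*((2 - 1*(-3)*36) - 30) = 39*((2 + 108) - 30) = 39*(110 - 30) = 39*80 = 3120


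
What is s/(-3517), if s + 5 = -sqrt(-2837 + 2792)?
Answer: 5/3517 + 3*I*sqrt(5)/3517 ≈ 0.0014217 + 0.0019074*I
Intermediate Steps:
s = -5 - 3*I*sqrt(5) (s = -5 - sqrt(-2837 + 2792) = -5 - sqrt(-45) = -5 - 3*I*sqrt(5) ≈ -5.0 - 6.7082*I)
s/(-3517) = (-5 - 3*I*sqrt(5))/(-3517) = (-5 - 3*I*sqrt(5))*(-1/3517) = 5/3517 + 3*I*sqrt(5)/3517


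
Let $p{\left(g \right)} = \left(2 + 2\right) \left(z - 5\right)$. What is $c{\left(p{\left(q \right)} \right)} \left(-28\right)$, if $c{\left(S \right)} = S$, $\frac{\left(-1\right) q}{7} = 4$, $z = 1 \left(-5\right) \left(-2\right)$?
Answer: $-560$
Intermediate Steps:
$z = 10$ ($z = \left(-5\right) \left(-2\right) = 10$)
$q = -28$ ($q = \left(-7\right) 4 = -28$)
$p{\left(g \right)} = 20$ ($p{\left(g \right)} = \left(2 + 2\right) \left(10 - 5\right) = 4 \cdot 5 = 20$)
$c{\left(p{\left(q \right)} \right)} \left(-28\right) = 20 \left(-28\right) = -560$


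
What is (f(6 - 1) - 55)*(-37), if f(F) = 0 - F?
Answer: 2220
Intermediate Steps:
f(F) = -F
(f(6 - 1) - 55)*(-37) = (-(6 - 1) - 55)*(-37) = (-1*5 - 55)*(-37) = (-5 - 55)*(-37) = -60*(-37) = 2220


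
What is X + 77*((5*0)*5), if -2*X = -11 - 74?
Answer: 85/2 ≈ 42.500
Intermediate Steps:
X = 85/2 (X = -(-11 - 74)/2 = -½*(-85) = 85/2 ≈ 42.500)
X + 77*((5*0)*5) = 85/2 + 77*((5*0)*5) = 85/2 + 77*(0*5) = 85/2 + 77*0 = 85/2 + 0 = 85/2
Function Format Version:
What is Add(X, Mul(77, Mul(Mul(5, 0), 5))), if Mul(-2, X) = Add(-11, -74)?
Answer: Rational(85, 2) ≈ 42.500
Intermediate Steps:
X = Rational(85, 2) (X = Mul(Rational(-1, 2), Add(-11, -74)) = Mul(Rational(-1, 2), -85) = Rational(85, 2) ≈ 42.500)
Add(X, Mul(77, Mul(Mul(5, 0), 5))) = Add(Rational(85, 2), Mul(77, Mul(Mul(5, 0), 5))) = Add(Rational(85, 2), Mul(77, Mul(0, 5))) = Add(Rational(85, 2), Mul(77, 0)) = Add(Rational(85, 2), 0) = Rational(85, 2)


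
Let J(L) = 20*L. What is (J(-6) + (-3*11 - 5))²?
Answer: 24964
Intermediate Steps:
(J(-6) + (-3*11 - 5))² = (20*(-6) + (-3*11 - 5))² = (-120 + (-33 - 5))² = (-120 - 38)² = (-158)² = 24964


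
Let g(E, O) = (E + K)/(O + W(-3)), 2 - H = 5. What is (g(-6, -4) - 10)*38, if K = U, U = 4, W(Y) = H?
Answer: -2584/7 ≈ -369.14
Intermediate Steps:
H = -3 (H = 2 - 1*5 = 2 - 5 = -3)
W(Y) = -3
K = 4
g(E, O) = (4 + E)/(-3 + O) (g(E, O) = (E + 4)/(O - 3) = (4 + E)/(-3 + O))
(g(-6, -4) - 10)*38 = ((4 - 6)/(-3 - 4) - 10)*38 = (-2/(-7) - 10)*38 = (-⅐*(-2) - 10)*38 = (2/7 - 10)*38 = -68/7*38 = -2584/7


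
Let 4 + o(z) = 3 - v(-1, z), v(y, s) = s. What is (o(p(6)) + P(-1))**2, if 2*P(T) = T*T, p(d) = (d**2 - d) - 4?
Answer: 2809/4 ≈ 702.25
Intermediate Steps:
p(d) = -4 + d**2 - d
P(T) = T**2/2 (P(T) = (T*T)/2 = T**2/2)
o(z) = -1 - z (o(z) = -4 + (3 - z) = -1 - z)
(o(p(6)) + P(-1))**2 = ((-1 - (-4 + 6**2 - 1*6)) + (1/2)*(-1)**2)**2 = ((-1 - (-4 + 36 - 6)) + (1/2)*1)**2 = ((-1 - 1*26) + 1/2)**2 = ((-1 - 26) + 1/2)**2 = (-27 + 1/2)**2 = (-53/2)**2 = 2809/4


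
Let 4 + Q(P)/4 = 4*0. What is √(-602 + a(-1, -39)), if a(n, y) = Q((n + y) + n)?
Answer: I*√618 ≈ 24.86*I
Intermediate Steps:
Q(P) = -16 (Q(P) = -16 + 4*(4*0) = -16 + 4*0 = -16 + 0 = -16)
a(n, y) = -16
√(-602 + a(-1, -39)) = √(-602 - 16) = √(-618) = I*√618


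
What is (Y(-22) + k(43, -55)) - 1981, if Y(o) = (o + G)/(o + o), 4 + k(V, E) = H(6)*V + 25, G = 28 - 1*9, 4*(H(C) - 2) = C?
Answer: -79615/44 ≈ -1809.4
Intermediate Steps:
H(C) = 2 + C/4
G = 19 (G = 28 - 9 = 19)
k(V, E) = 21 + 7*V/2 (k(V, E) = -4 + ((2 + (¼)*6)*V + 25) = -4 + ((2 + 3/2)*V + 25) = -4 + (7*V/2 + 25) = -4 + (25 + 7*V/2) = 21 + 7*V/2)
Y(o) = (19 + o)/(2*o) (Y(o) = (o + 19)/(o + o) = (19 + o)/((2*o)) = (19 + o)*(1/(2*o)) = (19 + o)/(2*o))
(Y(-22) + k(43, -55)) - 1981 = ((½)*(19 - 22)/(-22) + (21 + (7/2)*43)) - 1981 = ((½)*(-1/22)*(-3) + (21 + 301/2)) - 1981 = (3/44 + 343/2) - 1981 = 7549/44 - 1981 = -79615/44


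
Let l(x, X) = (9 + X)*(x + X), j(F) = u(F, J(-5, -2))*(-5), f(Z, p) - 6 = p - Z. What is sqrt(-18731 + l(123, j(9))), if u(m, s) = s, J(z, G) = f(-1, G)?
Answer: I*sqrt(20299) ≈ 142.47*I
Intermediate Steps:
f(Z, p) = 6 + p - Z (f(Z, p) = 6 + (p - Z) = 6 + p - Z)
J(z, G) = 7 + G (J(z, G) = 6 + G - 1*(-1) = 6 + G + 1 = 7 + G)
j(F) = -25 (j(F) = (7 - 2)*(-5) = 5*(-5) = -25)
l(x, X) = (9 + X)*(X + x)
sqrt(-18731 + l(123, j(9))) = sqrt(-18731 + ((-25)**2 + 9*(-25) + 9*123 - 25*123)) = sqrt(-18731 + (625 - 225 + 1107 - 3075)) = sqrt(-18731 - 1568) = sqrt(-20299) = I*sqrt(20299)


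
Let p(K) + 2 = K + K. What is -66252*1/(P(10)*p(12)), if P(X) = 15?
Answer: -11042/55 ≈ -200.76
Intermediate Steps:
p(K) = -2 + 2*K (p(K) = -2 + (K + K) = -2 + 2*K)
-66252*1/(P(10)*p(12)) = -66252*1/(15*(-2 + 2*12)) = -66252*1/(15*(-2 + 24)) = -66252/(15*22) = -66252/330 = -66252*1/330 = -11042/55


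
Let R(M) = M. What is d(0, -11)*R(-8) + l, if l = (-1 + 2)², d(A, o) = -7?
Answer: 57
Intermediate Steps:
l = 1 (l = 1² = 1)
d(0, -11)*R(-8) + l = -7*(-8) + 1 = 56 + 1 = 57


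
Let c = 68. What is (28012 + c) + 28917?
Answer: 56997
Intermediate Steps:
(28012 + c) + 28917 = (28012 + 68) + 28917 = 28080 + 28917 = 56997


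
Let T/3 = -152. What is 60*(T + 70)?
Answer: -23160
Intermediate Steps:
T = -456 (T = 3*(-152) = -456)
60*(T + 70) = 60*(-456 + 70) = 60*(-386) = -23160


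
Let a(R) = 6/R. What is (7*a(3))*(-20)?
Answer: -280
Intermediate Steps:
(7*a(3))*(-20) = (7*(6/3))*(-20) = (7*(6*(1/3)))*(-20) = (7*2)*(-20) = 14*(-20) = -280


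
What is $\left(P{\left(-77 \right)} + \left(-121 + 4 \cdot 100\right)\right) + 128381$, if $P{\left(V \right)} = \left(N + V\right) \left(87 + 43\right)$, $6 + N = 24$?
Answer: $120990$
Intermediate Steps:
$N = 18$ ($N = -6 + 24 = 18$)
$P{\left(V \right)} = 2340 + 130 V$ ($P{\left(V \right)} = \left(18 + V\right) \left(87 + 43\right) = \left(18 + V\right) 130 = 2340 + 130 V$)
$\left(P{\left(-77 \right)} + \left(-121 + 4 \cdot 100\right)\right) + 128381 = \left(\left(2340 + 130 \left(-77\right)\right) + \left(-121 + 4 \cdot 100\right)\right) + 128381 = \left(\left(2340 - 10010\right) + \left(-121 + 400\right)\right) + 128381 = \left(-7670 + 279\right) + 128381 = -7391 + 128381 = 120990$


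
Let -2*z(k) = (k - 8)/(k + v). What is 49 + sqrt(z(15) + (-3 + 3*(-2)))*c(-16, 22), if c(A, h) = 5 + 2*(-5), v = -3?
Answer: 49 - 5*I*sqrt(1338)/12 ≈ 49.0 - 15.241*I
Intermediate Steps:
c(A, h) = -5 (c(A, h) = 5 - 10 = -5)
z(k) = -(-8 + k)/(2*(-3 + k)) (z(k) = -(k - 8)/(2*(k - 3)) = -(-8 + k)/(2*(-3 + k)))
49 + sqrt(z(15) + (-3 + 3*(-2)))*c(-16, 22) = 49 + sqrt((8 - 1*15)/(2*(-3 + 15)) + (-3 + 3*(-2)))*(-5) = 49 + sqrt((1/2)*(8 - 15)/12 + (-3 - 6))*(-5) = 49 + sqrt((1/2)*(1/12)*(-7) - 9)*(-5) = 49 + sqrt(-7/24 - 9)*(-5) = 49 + sqrt(-223/24)*(-5) = 49 + (I*sqrt(1338)/12)*(-5) = 49 - 5*I*sqrt(1338)/12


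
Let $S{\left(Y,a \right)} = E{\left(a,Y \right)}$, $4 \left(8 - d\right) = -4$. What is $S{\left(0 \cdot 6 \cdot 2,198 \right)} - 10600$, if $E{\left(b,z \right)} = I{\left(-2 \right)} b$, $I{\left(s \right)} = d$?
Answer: $-8818$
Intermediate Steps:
$d = 9$ ($d = 8 - -1 = 8 + 1 = 9$)
$I{\left(s \right)} = 9$
$E{\left(b,z \right)} = 9 b$
$S{\left(Y,a \right)} = 9 a$
$S{\left(0 \cdot 6 \cdot 2,198 \right)} - 10600 = 9 \cdot 198 - 10600 = 1782 - 10600 = -8818$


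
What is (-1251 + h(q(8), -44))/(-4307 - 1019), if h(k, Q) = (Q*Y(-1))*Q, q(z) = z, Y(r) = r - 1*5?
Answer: 12867/5326 ≈ 2.4159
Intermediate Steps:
Y(r) = -5 + r (Y(r) = r - 5 = -5 + r)
h(k, Q) = -6*Q**2 (h(k, Q) = (Q*(-5 - 1))*Q = (Q*(-6))*Q = (-6*Q)*Q = -6*Q**2)
(-1251 + h(q(8), -44))/(-4307 - 1019) = (-1251 - 6*(-44)**2)/(-4307 - 1019) = (-1251 - 6*1936)/(-5326) = (-1251 - 11616)*(-1/5326) = -12867*(-1/5326) = 12867/5326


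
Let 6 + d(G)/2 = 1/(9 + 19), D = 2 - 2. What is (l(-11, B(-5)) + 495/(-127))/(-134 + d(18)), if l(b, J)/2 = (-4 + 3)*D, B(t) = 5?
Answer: 770/28829 ≈ 0.026709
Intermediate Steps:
D = 0
d(G) = -167/14 (d(G) = -12 + 2/(9 + 19) = -12 + 2/28 = -12 + 2*(1/28) = -12 + 1/14 = -167/14)
l(b, J) = 0 (l(b, J) = 2*((-4 + 3)*0) = 2*(-1*0) = 2*0 = 0)
(l(-11, B(-5)) + 495/(-127))/(-134 + d(18)) = (0 + 495/(-127))/(-134 - 167/14) = (0 + 495*(-1/127))/(-2043/14) = (0 - 495/127)*(-14/2043) = -495/127*(-14/2043) = 770/28829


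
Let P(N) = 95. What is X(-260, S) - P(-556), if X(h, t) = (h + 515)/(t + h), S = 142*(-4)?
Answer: -26305/276 ≈ -95.308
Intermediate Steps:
S = -568
X(h, t) = (515 + h)/(h + t)
X(-260, S) - P(-556) = (515 - 260)/(-260 - 568) - 1*95 = 255/(-828) - 95 = -1/828*255 - 95 = -85/276 - 95 = -26305/276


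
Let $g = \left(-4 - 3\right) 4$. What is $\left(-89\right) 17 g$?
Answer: $42364$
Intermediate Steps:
$g = -28$ ($g = \left(-7\right) 4 = -28$)
$\left(-89\right) 17 g = \left(-89\right) 17 \left(-28\right) = \left(-1513\right) \left(-28\right) = 42364$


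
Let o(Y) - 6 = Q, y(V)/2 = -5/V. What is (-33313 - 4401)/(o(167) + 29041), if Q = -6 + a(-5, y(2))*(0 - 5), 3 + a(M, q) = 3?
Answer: -37714/29041 ≈ -1.2986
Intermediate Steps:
y(V) = -10/V (y(V) = 2*(-5/V) = -10/V)
a(M, q) = 0 (a(M, q) = -3 + 3 = 0)
Q = -6 (Q = -6 + 0*(0 - 5) = -6 + 0*(-5) = -6 + 0 = -6)
o(Y) = 0 (o(Y) = 6 - 6 = 0)
(-33313 - 4401)/(o(167) + 29041) = (-33313 - 4401)/(0 + 29041) = -37714/29041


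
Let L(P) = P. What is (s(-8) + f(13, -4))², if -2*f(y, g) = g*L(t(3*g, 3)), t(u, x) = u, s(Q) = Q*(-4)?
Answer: 64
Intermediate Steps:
s(Q) = -4*Q
f(y, g) = -3*g²/2 (f(y, g) = -g*3*g/2 = -3*g²/2)
(s(-8) + f(13, -4))² = (-4*(-8) - 3/2*(-4)²)² = (32 - 3/2*16)² = (32 - 24)² = 8² = 64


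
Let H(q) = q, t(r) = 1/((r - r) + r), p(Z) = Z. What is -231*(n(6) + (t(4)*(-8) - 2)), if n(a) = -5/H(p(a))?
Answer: 2233/2 ≈ 1116.5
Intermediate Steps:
t(r) = 1/r (t(r) = 1/(0 + r) = 1/r)
n(a) = -5/a
-231*(n(6) + (t(4)*(-8) - 2)) = -231*(-5/6 + (-8/4 - 2)) = -231*(-5*1/6 + ((1/4)*(-8) - 2)) = -231*(-5/6 + (-2 - 2)) = -231*(-5/6 - 4) = -231*(-29/6) = 2233/2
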